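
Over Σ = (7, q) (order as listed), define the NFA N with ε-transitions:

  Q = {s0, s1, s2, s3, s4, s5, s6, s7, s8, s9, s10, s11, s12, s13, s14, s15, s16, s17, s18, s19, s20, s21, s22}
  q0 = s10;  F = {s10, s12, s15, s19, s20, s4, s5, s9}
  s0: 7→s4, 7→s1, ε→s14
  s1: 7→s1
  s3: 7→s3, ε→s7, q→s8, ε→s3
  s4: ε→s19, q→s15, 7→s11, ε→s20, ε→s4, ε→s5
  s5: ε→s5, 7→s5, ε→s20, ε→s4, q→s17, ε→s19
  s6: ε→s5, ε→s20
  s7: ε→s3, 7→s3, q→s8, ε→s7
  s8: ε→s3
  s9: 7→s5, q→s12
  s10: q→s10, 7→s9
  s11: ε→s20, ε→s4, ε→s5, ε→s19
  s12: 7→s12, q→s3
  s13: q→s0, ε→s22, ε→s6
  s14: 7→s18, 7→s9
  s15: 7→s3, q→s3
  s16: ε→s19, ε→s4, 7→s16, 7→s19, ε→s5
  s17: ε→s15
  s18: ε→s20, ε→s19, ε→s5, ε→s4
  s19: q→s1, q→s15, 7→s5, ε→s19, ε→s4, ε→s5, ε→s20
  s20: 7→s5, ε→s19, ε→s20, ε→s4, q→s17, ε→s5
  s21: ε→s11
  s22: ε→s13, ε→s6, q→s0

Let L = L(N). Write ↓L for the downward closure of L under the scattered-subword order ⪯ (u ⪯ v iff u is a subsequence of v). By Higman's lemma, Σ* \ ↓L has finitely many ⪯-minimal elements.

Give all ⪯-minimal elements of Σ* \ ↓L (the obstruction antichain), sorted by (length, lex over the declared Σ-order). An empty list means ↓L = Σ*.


A = [7qq, 77q7].

|Q|=23, |F|=8, |δ|=71 (41 ε).
min D↑ (6 st, q0=0, F={5}): 0:7→1,q→0 1:7→2,q→3 2:7→2,q→4 3:7→3,q→5 4:7→5,q→5 5:7→5,q→5 (ε-aug+det+¬).
'7qq': run [14, 13, 7, 3] end={s3,s7,s8} — reject; 3/3 single-dels accept.
'77q7': N↓-sim [14, 13, 12, 6, 4] end={s1,s3,s7,s8} rej; 4/4 del acc.
2 obstructions.


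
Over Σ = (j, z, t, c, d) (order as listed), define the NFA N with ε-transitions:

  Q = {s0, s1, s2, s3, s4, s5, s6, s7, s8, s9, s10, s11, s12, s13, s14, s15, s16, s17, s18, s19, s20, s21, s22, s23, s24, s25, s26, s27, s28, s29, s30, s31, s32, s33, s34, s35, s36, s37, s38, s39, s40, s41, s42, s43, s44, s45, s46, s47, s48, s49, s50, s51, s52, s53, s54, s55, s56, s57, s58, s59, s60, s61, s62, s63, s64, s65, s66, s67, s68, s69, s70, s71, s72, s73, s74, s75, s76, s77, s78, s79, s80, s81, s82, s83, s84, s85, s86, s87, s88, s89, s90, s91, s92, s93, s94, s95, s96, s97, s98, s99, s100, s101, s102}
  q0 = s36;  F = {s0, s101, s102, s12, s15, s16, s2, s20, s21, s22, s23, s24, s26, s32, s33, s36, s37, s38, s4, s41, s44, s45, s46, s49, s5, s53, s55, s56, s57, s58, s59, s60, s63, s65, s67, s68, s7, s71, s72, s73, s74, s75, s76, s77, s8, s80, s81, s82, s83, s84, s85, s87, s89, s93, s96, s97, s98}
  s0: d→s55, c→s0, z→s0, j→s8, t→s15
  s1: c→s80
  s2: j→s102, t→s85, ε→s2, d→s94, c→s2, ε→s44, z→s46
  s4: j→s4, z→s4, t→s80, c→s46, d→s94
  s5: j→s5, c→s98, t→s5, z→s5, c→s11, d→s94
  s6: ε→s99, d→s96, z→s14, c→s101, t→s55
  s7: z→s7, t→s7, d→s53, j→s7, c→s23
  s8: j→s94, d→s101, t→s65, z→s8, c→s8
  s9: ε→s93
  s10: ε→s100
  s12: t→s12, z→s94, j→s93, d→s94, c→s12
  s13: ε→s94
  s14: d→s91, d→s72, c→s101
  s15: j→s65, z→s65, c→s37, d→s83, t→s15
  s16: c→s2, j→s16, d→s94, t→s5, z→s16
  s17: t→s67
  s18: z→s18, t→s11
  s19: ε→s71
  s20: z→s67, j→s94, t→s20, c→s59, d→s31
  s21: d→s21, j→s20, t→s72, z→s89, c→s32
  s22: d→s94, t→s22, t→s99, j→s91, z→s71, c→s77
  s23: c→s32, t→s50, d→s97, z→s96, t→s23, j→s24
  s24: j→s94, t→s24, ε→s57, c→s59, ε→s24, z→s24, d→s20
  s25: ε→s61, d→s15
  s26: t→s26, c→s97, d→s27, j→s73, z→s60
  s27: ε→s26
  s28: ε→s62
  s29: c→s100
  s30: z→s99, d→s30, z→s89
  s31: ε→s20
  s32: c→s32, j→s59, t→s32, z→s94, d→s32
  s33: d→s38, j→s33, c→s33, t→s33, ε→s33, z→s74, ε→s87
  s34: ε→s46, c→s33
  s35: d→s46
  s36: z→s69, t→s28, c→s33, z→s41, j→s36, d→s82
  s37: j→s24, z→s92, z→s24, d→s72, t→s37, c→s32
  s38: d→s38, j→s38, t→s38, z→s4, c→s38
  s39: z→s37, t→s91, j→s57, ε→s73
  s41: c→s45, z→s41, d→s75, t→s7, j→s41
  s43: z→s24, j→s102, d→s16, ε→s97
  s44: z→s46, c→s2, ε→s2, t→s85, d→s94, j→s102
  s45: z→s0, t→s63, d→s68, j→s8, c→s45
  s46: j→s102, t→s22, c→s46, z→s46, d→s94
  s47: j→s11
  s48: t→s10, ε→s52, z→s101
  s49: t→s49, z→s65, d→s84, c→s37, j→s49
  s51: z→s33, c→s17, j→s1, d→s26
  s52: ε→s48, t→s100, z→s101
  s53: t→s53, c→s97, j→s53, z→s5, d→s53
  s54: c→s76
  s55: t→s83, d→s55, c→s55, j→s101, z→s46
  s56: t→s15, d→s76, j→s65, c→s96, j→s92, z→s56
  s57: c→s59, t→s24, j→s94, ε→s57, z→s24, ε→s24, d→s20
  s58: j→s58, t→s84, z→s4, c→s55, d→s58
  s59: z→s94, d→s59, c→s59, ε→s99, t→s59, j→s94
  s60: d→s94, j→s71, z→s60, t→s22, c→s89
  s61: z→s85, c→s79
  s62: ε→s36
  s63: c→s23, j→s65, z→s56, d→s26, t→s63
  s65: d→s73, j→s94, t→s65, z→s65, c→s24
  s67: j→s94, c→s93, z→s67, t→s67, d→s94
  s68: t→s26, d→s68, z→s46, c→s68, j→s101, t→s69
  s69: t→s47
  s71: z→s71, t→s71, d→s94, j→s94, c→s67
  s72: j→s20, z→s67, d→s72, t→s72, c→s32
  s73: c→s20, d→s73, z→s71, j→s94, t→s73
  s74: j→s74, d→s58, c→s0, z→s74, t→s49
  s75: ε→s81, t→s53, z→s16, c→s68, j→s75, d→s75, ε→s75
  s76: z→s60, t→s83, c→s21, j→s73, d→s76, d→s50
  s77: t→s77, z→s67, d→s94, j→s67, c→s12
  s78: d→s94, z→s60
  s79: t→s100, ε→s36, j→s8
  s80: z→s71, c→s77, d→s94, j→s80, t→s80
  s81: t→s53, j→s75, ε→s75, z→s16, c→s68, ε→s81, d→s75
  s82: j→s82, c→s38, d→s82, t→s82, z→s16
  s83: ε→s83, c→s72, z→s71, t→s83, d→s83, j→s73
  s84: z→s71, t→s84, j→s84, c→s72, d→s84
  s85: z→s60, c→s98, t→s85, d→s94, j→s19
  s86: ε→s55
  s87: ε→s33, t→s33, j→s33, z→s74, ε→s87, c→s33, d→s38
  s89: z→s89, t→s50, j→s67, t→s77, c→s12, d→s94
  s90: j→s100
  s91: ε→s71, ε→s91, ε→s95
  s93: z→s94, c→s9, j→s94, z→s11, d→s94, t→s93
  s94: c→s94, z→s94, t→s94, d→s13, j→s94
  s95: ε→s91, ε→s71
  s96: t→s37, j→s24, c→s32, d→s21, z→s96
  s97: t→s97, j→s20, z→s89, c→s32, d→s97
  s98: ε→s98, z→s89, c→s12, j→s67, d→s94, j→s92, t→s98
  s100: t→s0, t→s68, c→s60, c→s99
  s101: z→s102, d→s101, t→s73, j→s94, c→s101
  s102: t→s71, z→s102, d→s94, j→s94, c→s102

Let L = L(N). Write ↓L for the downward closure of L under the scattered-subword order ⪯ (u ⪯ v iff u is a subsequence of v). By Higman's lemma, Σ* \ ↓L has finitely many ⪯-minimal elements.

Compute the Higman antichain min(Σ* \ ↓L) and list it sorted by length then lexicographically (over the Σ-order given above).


|Q|=103, |F|=57, |δ|=387 (40 ε).
min D↑ (54 st, q0=0, F={21}): 0:j→0,z→1,t→0,c→2,d→3 1:j→1,z→1,t→4,c→5,d→6 2:j→2,z→7,t→2,c→2,d→8 3:j→3,z→9,t→3,c→8,d→3 4:j→4,z→4,t→4,c→10,d→11 5:j→12,z→13,t→14,c→5,d→15 6:j→6,z→9,t→11,c→15,d→6 7:j→7,z→7,t→16,c→13,d→17 8:j→8,z→18,t→8,c→8,d→8 9:j→9,z→9,t→19,c→20,d→21 10:j→22,z→23,t→10,c→24,d→25 11:j→11,z→19,t→11,c→25,d→11 12:j→21,z→12,t→26,c→12,d→27 13:j→12,z→13,t→28,c→13,d→29 14:j→26,z→30,t→14,c→10,d→31 15:j→27,z→32,t→31,c→15,d→15 16:j→16,z→26,t→16,c→33,d→34 17:j→17,z→18,t→34,c→29,d→17 18:j→18,z→18,t→35,c→32,d→21 19:j→19,z→19,t→19,c→36,d→21 20:j→37,z→32,t→38,c→20,d→21 21:j→21,z→21,t→21,c→21,d→21 22:j→21,z→22,t→22,c→39,d→40 23:j→22,z→23,t→33,c→24,d→41 24:j→39,z→21,t→24,c→24,d→24 25:j→40,z→42,t→25,c→24,d→25 26:j→21,z→26,t→26,c→22,d→43 27:j→21,z→37,t→43,c→27,d→27 28:j→26,z→26,t→28,c→33,d→44 29:j→27,z→32,t→44,c→29,d→29 30:j→26,z→30,t→28,c→23,d→45 31:j→43,z→46,t→31,c→25,d→31 32:j→37,z→32,t→47,c→32,d→21 33:j→22,z→22,t→33,c→24,d→48 34:j→34,z→49,t→34,c→48,d→34 35:j→35,z→49,t→35,c→50,d→21 36:j→51,z→42,t→36,c→52,d→21 37:j→21,z→37,t→49,c→37,d→21 38:j→49,z→46,t→38,c→36,d→21 39:j→21,z→21,t→39,c→39,d→39 40:j→21,z→51,t→40,c→39,d→40 41:j→40,z→42,t→48,c→24,d→41 42:j→51,z→42,t→50,c→52,d→21 43:j→21,z→49,t→43,c→40,d→43 44:j→43,z→49,t→44,c→48,d→44 45:j→43,z→46,t→44,c→41,d→45 46:j→49,z→46,t→47,c→42,d→21 47:j→49,z→49,t→47,c→50,d→21 48:j→40,z→51,t→48,c→24,d→48 49:j→21,z→49,t→49,c→51,d→21 50:j→51,z→51,t→50,c→52,d→21 51:j→21,z→51,t→51,c→53,d→21 52:j→53,z→21,t→52,c→52,d→21 53:j→21,z→21,t→53,c→53,d→21 (ε-aug+det+¬).
'dzd': run [73, 52, 28, 2] end={s13,s94} rej; 3/3 del acc.
'zcjj': run [73, 66, 53, 22, 2] end={s13,s94} — reject; 4/4 single-dels accept.
'ztccz': |S_i|=[73, 66, 49, 25, 9, 3] end={s11,s13,s94} rej; 5/5 deletions ∈↓L.
'cztzj': |S_i|=[73, 62, 45, 30, 16, 2] end={s13,s94} rej; 5/5 del acc.
4 words, ⪯-incomp.

min(Σ*\↓L) = [dzd, zcjj, ztccz, cztzj].


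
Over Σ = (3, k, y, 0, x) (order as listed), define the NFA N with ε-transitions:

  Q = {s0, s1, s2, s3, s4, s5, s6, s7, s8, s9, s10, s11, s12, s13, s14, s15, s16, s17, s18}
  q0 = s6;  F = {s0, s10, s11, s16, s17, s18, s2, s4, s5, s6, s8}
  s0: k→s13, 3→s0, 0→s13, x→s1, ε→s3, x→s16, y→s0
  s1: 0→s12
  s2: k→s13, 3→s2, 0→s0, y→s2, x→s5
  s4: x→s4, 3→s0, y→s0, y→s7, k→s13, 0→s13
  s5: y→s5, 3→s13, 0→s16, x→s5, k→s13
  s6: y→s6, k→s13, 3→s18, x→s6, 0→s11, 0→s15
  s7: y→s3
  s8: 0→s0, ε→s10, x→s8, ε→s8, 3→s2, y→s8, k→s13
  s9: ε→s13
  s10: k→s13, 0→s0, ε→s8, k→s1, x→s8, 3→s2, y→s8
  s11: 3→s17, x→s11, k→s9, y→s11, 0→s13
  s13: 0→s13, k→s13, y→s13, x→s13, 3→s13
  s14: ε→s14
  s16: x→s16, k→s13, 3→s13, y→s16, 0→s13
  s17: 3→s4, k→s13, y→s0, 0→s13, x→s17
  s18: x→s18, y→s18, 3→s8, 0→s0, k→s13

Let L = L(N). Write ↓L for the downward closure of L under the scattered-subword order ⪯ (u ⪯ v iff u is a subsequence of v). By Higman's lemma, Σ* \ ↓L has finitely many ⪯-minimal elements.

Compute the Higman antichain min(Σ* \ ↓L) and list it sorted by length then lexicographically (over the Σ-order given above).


|Q|=19, |F|=11, |δ|=72 (6 ε).
min D↑ (11 st, q0=0, F={2}): 0:3→1,k→2,y→0,0→3,x→0 1:3→4,k→2,y→1,0→5,x→1 2:3→2,k→2,y→2,0→2,x→2 3:3→6,k→2,y→3,0→2,x→3 4:3→7,k→2,y→4,0→5,x→4 5:3→5,k→2,y→5,0→2,x→8 6:3→9,k→2,y→5,0→2,x→6 7:3→7,k→2,y→7,0→5,x→10 8:3→2,k→2,y→8,0→2,x→8 9:3→5,k→2,y→5,0→2,x→9 10:3→2,k→2,y→10,0→8,x→10 [Hopcroft].
'k': run [18, 4] end={s1,s12,s13,s9} — reject; 1/1 single-dels accept.
'00': N↓-sim [18, 12, 2] end={s12,s13} rej; 2/2 del acc.
'30x3': run [18, 14, 6, 4, 1] end={s13} rej; 4/4 del acc.
'333x3': run [18, 14, 12, 8, 5, 1] end={s13} rej; 5/5 deletions ∈↓L.
'03yx3': |S_i|=[18, 12, 9, 7, 4, 1] end={s13} rej; 5/5 del acc.
5 obstructions.

min(Σ*\↓L) = [k, 00, 30x3, 333x3, 03yx3].


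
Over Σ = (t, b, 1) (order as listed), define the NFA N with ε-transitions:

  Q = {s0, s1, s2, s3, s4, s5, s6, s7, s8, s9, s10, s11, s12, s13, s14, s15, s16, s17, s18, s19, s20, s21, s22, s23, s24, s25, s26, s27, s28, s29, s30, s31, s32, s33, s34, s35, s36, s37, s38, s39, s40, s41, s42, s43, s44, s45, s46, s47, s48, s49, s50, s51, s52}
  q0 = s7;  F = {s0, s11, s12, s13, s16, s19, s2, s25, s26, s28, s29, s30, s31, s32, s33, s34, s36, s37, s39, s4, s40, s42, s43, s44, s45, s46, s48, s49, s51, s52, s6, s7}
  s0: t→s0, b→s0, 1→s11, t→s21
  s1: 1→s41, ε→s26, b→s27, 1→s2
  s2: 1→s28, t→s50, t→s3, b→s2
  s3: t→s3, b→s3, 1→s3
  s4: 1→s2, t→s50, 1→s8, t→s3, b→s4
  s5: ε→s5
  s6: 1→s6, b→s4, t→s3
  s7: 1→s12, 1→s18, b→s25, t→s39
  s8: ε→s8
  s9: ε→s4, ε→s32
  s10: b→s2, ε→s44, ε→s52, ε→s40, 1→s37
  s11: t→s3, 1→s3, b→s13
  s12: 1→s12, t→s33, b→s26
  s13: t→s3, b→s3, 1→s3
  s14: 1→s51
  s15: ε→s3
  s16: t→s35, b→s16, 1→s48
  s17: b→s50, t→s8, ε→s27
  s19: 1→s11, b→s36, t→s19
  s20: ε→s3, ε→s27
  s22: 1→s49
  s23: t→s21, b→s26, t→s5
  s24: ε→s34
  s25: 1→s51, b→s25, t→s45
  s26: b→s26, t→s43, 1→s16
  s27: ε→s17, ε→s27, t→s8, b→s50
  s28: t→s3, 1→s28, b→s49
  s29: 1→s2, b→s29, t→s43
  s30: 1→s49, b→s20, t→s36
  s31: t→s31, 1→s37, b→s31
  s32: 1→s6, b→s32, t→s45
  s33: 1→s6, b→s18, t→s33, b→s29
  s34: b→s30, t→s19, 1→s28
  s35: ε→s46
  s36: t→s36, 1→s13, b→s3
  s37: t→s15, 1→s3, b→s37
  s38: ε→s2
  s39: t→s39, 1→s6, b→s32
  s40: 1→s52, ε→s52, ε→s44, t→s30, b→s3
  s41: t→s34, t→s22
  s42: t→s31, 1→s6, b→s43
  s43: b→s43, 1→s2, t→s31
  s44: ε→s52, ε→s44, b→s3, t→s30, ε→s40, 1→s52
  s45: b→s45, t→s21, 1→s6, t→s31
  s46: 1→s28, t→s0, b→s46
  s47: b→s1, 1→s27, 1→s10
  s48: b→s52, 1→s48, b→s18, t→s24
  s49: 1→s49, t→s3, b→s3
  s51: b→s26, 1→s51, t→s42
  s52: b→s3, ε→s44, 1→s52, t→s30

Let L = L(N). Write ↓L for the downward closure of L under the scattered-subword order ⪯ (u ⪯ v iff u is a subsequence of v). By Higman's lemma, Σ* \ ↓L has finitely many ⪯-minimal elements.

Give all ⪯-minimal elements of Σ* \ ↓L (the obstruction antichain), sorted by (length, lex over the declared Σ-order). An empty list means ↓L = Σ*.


Antichain: [t1t, btt11, 1b11bb].

|Q|=53, |F|=32, |δ|=149 (23 ε).
min D↑ (31 st, q0=0, F={10}): 0:t→1,b→2,1→3 1:t→1,b→4,1→5 2:t→6,b→2,1→7 3:t→8,b→9,1→3 4:t→6,b→4,1→5 5:t→10,b→11,1→5 6:t→12,b→6,1→5 7:t→13,b→9,1→7 8:t→8,b→14,1→5 9:t→15,b→9,1→16 10:t→10,b→10,1→10 11:t→10,b→11,1→17 12:t→12,b→12,1→18 13:t→12,b→15,1→5 14:t→15,b→14,1→17 15:t→12,b→15,1→17 16:t→19,b→16,1→20 17:t→10,b→17,1→21 18:t→10,b→18,1→10 19:t→22,b→19,1→21 20:t→23,b→24,1→20 21:t→10,b→25,1→21 22:t→22,b→22,1→26 23:t→27,b→28,1→21 24:t→28,b→10,1→24 25:t→10,b→10,1→25 26:t→10,b→29,1→10 27:t→27,b→30,1→26 28:t→30,b→10,1→25 29:t→10,b→10,1→10 30:t→30,b→10,1→29 [Hopcroft].
't1t': |S_i|=[43, 33, 12, 3] end={s15,s3,s50} rej; 3/3 del acc.
'btt11': run [43, 39, 28, 12, 5, 1] end={s3} ∉↓L; 5/5 del acc.
'1b11bb': run [43, 38, 33, 28, 20, 14, 6] end={s17,s20,s27,s3,s50,s8} rej; 6/6 single-dels accept.
3 minimals (antichain).


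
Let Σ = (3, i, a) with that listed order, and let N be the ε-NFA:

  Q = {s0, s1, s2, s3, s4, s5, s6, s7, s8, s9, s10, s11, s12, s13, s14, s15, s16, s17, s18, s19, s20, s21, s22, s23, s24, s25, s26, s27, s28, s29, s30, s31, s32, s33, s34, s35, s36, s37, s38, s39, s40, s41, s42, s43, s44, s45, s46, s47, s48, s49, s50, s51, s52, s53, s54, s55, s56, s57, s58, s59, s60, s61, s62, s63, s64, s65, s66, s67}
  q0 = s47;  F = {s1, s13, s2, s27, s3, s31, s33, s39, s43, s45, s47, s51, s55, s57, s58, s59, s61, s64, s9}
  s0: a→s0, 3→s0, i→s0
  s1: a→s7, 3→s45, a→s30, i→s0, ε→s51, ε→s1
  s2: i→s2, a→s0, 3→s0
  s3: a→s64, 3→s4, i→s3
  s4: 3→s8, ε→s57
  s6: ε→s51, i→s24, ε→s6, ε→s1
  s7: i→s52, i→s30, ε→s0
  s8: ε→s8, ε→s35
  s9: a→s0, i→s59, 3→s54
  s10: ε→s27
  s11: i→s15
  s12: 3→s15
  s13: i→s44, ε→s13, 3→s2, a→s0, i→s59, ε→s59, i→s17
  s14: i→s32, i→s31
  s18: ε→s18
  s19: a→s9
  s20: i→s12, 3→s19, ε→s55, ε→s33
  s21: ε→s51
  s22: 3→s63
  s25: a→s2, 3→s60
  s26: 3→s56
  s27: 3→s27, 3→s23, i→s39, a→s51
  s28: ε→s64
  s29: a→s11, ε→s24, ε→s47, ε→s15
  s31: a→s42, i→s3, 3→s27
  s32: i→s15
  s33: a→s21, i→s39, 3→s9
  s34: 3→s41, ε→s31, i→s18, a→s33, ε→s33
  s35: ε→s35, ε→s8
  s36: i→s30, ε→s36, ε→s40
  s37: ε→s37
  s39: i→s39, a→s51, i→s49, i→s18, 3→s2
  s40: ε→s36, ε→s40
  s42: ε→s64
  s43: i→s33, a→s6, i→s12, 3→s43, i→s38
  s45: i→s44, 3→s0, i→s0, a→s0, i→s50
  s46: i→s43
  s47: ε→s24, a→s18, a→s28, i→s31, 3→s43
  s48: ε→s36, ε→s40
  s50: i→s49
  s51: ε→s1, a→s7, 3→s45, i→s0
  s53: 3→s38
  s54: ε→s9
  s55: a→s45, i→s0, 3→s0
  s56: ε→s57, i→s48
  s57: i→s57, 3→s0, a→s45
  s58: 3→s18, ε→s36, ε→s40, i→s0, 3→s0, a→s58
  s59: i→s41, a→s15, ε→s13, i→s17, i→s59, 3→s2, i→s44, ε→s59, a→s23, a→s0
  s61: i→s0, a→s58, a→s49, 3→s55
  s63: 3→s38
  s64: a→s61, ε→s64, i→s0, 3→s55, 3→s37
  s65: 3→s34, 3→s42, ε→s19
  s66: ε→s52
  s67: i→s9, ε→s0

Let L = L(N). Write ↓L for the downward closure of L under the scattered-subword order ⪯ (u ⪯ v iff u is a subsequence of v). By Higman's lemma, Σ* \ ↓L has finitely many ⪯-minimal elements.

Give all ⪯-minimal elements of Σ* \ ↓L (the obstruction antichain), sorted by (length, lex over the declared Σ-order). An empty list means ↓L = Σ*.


|Q|=68, |F|=19, |δ|=152 (44 ε).
min D↑ (18 st, q0=0, F={9}): 0:3→1,i→2,a→3 1:3→1,i→4,a→5 2:3→6,i→7,a→3 3:3→8,i→9,a→10 4:3→11,i→12,a→5 5:3→13,i→9,a→9 6:3→6,i→12,a→5 7:3→14,i→7,a→3 8:3→9,i→9,a→13 9:3→9,i→9,a→9 10:3→8,i→9,a→15 11:3→11,i→16,a→9 12:3→17,i→12,a→5 13:3→9,i→9,a→9 14:3→9,i→14,a→13 15:3→9,i→9,a→15 16:3→17,i→16,a→9 17:3→9,i→17,a→9 (ε-aug+det+¬).
'ai': N↓-sim [45, 25, 7] end={s0,s24,s30,s44,s49,s50,s52} — reject; 2/2 deletions ∈↓L.
'3aa': run [45, 35, 15, 4] end={s0,s30,s52,s7} rej; 3/3 del acc.
'a33': |S_i|=[45, 25, 8, 1] end={s0} — reject; 3/3 single-dels accept.
'3i3a': run [45, 35, 27, 14, 3] end={s0,s15,s23} — reject; 4/4 deletions ∈↓L.
'ii33': N↓-sim [45, 41, 31, 13, 3] end={s0,s35,s8} ∉↓L; 4/4 del acc.
'aaa3': N↓-sim [45, 25, 14, 10, 2] end={s0,s18} ∉↓L; 4/4 deletions ∈↓L.
6 obstructions.

Antichain: [ai, 3aa, a33, 3i3a, ii33, aaa3].


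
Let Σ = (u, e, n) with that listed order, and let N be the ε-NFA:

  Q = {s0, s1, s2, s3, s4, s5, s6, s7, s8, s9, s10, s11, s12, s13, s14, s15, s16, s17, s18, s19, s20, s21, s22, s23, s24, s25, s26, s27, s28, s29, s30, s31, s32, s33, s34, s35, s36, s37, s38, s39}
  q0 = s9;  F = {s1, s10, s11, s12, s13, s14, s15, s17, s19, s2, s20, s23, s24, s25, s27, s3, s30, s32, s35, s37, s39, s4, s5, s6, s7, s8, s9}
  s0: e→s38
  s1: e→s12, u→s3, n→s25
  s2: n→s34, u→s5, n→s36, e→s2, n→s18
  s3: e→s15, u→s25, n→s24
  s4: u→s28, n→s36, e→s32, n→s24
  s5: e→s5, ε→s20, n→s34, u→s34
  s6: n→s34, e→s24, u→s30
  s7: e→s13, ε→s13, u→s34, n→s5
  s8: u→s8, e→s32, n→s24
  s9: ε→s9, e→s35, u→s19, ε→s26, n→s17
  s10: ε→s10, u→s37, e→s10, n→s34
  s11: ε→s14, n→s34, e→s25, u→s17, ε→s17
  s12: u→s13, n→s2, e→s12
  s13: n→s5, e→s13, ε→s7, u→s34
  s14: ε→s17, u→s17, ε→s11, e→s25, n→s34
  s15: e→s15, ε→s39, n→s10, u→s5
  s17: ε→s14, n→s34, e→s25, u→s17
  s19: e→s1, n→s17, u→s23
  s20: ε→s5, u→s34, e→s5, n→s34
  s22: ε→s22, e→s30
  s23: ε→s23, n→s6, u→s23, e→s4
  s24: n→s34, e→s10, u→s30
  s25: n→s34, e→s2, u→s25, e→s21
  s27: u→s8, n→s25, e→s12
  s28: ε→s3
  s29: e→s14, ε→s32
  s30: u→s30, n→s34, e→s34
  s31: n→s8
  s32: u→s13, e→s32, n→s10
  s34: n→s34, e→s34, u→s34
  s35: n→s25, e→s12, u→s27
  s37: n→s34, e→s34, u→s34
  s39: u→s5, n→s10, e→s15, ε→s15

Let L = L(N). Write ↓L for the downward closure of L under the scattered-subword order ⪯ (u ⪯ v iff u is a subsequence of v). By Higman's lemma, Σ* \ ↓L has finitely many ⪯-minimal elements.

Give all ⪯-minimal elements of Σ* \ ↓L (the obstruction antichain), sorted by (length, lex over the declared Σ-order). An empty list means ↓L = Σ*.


Antichain: [nn, eeuu, uunue, ueuun].

|Q|=40, |F|=27, |δ|=110 (18 ε).
min D↑ (23 st, q0=0, F={9}): 0:u→1,e→2,n→3 1:u→4,e→5,n→3 2:u→6,e→7,n→8 3:u→3,e→8,n→9 4:u→4,e→10,n→11 5:u→12,e→7,n→8 6:u→13,e→7,n→8 7:u→14,e→7,n→15 8:u→8,e→15,n→9 9:u→9,e→9,n→9 10:u→12,e→16,n→17 11:u→18,e→17,n→9 12:u→8,e→19,n→17 13:u→13,e→16,n→17 14:u→9,e→14,n→20 15:u→20,e→15,n→9 16:u→14,e→16,n→21 17:u→18,e→21,n→9 18:u→18,e→9,n→9 19:u→20,e→19,n→21 20:u→9,e→20,n→9 21:u→22,e→21,n→9 22:u→9,e→9,n→9 [Hopcroft].
'nn': |S_i|=[33, 16, 3] end={s18,s34,s36} rej; 2/2 del acc.
'eeuu': |S_i|=[33, 25, 15, 6, 1] end={s34} — reject; 4/4 deletions ∈↓L.
'uunue': N↓-sim [33, 30, 26, 10, 3, 1] end={s34} — reject; 5/5 deletions ∈↓L.
'ueuun': |S_i|=[33, 30, 22, 18, 10, 3] end={s18,s34,s36} ∉↓L; 5/5 deletions ∈↓L.
4 obstructions.


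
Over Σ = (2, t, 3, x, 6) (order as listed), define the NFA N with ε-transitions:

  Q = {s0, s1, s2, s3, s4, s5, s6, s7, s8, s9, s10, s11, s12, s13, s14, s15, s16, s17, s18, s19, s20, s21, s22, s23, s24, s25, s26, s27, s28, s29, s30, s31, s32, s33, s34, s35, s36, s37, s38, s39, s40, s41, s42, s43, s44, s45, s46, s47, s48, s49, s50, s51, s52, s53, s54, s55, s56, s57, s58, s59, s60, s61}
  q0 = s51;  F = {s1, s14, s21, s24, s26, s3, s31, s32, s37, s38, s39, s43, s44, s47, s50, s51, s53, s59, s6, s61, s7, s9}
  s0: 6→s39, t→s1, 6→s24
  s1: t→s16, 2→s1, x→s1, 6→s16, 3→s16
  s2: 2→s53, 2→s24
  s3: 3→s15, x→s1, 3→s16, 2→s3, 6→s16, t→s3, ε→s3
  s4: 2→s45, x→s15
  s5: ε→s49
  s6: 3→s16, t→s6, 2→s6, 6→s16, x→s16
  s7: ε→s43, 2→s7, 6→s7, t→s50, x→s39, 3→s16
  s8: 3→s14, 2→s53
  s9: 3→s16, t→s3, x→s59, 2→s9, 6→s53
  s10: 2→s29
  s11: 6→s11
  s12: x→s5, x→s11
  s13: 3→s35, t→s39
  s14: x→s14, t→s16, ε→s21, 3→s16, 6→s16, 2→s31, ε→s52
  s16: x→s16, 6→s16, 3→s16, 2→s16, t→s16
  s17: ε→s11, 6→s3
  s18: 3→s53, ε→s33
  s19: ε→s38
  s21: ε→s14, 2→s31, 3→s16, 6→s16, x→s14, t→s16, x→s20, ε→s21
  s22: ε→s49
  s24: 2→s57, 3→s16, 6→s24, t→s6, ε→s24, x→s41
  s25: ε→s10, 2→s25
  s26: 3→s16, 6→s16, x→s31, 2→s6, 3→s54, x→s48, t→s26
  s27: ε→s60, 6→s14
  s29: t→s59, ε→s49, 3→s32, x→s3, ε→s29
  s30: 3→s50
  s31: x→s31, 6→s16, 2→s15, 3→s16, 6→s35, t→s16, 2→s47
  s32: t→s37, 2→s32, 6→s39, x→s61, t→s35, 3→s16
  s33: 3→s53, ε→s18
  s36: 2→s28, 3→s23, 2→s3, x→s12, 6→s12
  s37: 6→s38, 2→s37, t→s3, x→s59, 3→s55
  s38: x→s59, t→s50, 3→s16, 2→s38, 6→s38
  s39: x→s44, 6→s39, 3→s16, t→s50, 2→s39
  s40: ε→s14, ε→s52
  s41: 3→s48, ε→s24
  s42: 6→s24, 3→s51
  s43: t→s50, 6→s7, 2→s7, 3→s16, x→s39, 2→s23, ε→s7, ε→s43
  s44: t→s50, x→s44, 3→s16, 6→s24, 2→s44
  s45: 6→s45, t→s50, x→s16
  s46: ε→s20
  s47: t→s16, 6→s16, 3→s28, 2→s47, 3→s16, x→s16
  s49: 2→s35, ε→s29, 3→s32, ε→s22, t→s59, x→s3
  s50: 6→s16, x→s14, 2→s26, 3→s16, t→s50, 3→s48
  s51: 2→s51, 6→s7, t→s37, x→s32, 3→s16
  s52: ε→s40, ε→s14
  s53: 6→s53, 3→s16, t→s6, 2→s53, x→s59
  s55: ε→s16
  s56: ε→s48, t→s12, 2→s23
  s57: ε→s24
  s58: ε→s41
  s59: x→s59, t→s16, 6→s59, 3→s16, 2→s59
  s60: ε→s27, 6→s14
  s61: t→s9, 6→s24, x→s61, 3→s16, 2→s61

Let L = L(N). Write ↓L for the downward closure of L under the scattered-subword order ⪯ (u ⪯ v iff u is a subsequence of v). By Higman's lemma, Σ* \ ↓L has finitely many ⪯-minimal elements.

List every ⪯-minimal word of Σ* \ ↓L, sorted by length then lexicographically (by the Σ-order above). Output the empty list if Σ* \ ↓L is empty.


min(Σ*\↓L) = [3, tt6, txt, 6t6, xx6tx, 6t22x].

|Q|=62, |F|=22, |δ|=199 (32 ε).
min D↑ (21 st, q0=0, F={2}): 0:2→0,t→1,3→2,x→3,6→4 1:2→1,t→5,3→2,x→6,6→7 2:2→2,t→2,3→2,x→2,6→2 3:2→3,t→1,3→2,x→8,6→9 4:2→4,t→10,3→2,x→9,6→4 5:2→5,t→5,3→2,x→11,6→2 6:2→6,t→2,3→2,x→6,6→6 7:2→7,t→10,3→2,x→6,6→7 8:2→8,t→12,3→2,x→8,6→13 9:2→9,t→10,3→2,x→14,6→9 10:2→15,t→10,3→2,x→16,6→2 11:2→11,t→2,3→2,x→11,6→2 12:2→12,t→5,3→2,x→6,6→17 13:2→13,t→18,3→2,x→13,6→13 14:2→14,t→10,3→2,x→14,6→13 15:2→18,t→15,3→2,x→19,6→2 16:2→19,t→2,3→2,x→16,6→2 17:2→17,t→18,3→2,x→6,6→17 18:2→18,t→18,3→2,x→2,6→2 19:2→20,t→2,3→2,x→19,6→2 20:2→20,t→2,3→2,x→2,6→2 (ε-aug+det+¬).
'3': |S_i|=[35, 6] end={s15,s16,s28,s48,s54,s55} — reject; 1/1 single-dels accept.
'tt6': run [35, 24, 18, 2] end={s16,s35} ∉↓L; 3/3 deletions ∈↓L.
'txt': run [35, 24, 14, 1] end={s16} ∉↓L; 3/3 deletions ∈↓L.
'6t6': run [35, 27, 16, 2] end={s16,s35} ∉↓L; 3/3 single-dels accept.
'xx6tx': N↓-sim [35, 31, 26, 9, 2, 1] end={s16} — reject; 5/5 deletions ∈↓L.
'6t22x': run [35, 27, 16, 10, 5, 1] end={s16} rej; 5/5 single-dels accept.
6 words, ⪯-incomp.


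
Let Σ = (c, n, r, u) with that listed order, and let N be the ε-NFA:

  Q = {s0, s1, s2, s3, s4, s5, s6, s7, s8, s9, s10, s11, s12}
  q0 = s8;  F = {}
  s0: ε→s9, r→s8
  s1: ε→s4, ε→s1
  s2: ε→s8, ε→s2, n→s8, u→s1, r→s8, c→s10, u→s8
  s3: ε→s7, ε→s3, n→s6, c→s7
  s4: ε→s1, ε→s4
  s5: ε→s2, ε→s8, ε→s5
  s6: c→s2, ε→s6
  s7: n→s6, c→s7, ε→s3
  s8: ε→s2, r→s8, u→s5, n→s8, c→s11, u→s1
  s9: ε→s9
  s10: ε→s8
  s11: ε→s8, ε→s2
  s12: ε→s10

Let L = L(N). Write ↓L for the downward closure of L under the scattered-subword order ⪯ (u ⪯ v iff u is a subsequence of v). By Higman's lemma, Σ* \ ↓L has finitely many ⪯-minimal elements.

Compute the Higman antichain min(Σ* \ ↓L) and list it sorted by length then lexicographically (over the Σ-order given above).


|Q|=13, |F|=0, |δ|=36 (20 ε).
min D↑ (1 st, q0=0, F={0}): 0:c→0,n→0,r→0,u→0 [Hopcroft].
ε ∈ L(D↑) ⇒ ↓L = ∅.

min(Σ*\↓L) = [ε].


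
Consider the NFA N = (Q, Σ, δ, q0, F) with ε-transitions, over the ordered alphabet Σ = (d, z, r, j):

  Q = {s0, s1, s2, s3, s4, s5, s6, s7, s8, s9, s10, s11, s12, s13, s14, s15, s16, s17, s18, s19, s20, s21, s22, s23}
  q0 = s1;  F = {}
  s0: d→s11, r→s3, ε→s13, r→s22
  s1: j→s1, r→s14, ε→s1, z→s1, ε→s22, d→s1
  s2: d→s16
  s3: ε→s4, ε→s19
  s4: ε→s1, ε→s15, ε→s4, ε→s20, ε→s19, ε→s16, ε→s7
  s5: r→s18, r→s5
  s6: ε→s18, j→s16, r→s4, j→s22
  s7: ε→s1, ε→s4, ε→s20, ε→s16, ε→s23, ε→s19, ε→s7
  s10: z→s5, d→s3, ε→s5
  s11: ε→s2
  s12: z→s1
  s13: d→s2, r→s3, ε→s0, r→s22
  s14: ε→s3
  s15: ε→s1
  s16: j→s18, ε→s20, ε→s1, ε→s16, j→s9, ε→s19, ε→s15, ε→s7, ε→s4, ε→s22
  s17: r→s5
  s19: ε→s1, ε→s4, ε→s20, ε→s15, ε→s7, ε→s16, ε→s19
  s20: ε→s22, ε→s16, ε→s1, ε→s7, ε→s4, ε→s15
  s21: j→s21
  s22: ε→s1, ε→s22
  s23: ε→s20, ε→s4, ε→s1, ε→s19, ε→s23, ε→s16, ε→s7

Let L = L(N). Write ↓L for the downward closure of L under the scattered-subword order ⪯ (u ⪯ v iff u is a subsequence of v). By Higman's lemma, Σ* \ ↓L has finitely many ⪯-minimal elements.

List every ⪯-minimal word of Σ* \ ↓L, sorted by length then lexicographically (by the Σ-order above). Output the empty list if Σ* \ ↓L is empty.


|Q|=24, |F|=0, |δ|=78 (55 ε).
min D↑ (1 st, q0=0, F={0}): 0:d→0,z→0,r→0,j→0.
ε ∈ L(D↑) — L = ∅.

Antichain: [ε].


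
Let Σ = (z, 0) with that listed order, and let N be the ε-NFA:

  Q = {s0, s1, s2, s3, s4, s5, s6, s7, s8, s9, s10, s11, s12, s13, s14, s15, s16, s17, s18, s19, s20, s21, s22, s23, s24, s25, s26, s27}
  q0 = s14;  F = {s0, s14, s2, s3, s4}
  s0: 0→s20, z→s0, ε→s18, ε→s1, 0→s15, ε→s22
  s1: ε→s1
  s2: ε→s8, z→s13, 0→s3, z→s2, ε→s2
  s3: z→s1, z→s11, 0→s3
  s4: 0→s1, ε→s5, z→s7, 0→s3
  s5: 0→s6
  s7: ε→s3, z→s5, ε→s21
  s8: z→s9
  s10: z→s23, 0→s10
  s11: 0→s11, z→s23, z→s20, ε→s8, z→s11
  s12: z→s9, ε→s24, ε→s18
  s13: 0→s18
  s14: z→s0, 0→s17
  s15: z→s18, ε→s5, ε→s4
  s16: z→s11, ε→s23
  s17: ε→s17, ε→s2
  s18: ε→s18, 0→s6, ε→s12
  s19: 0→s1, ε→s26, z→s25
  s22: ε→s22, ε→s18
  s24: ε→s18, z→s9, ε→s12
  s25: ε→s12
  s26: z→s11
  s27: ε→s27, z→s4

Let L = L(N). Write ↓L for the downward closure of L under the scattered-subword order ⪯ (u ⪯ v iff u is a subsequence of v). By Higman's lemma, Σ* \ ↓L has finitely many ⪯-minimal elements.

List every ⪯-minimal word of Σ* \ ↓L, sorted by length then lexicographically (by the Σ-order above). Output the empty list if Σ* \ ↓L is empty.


|Q|=28, |F|=5, |δ|=59 (26 ε).
min D↑ (6 st, q0=0, F={5}): 0:z→1,0→2 1:z→1,0→3 2:z→2,0→4 3:z→4,0→4 4:z→5,0→4 5:z→5,0→5 [Hopcroft].
'00z': N↓-sim [22, 19, 11, 6] end={s1,s11,s20,s23,s8,s9} ∉↓L; 3/3 deletions ∈↓L.
'z0zz': run [22, 20, 16, 14, 8] end={s1,s11,s20,s23,s5,s6,s8,s9} rej; 4/4 del acc.
2 minimals (antichain).

min(Σ*\↓L) = [00z, z0zz].


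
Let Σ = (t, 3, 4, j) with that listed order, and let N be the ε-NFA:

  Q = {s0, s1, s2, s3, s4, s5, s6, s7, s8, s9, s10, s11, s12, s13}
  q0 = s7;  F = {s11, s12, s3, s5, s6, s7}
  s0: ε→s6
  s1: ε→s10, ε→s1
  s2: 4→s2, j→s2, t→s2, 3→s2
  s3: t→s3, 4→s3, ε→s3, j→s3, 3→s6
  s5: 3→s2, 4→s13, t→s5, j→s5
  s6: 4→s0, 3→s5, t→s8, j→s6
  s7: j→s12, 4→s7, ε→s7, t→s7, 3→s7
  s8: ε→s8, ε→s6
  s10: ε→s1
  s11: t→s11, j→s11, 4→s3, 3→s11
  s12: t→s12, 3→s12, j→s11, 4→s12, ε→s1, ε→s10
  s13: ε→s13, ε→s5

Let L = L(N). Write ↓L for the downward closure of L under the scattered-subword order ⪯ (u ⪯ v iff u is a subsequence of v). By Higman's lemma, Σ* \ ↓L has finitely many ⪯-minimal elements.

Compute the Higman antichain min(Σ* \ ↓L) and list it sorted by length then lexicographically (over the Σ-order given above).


A = [jj4333].

|Q|=14, |F|=6, |δ|=40 (12 ε).
min D↑ (7 st, q0=0, F={6}): 0:t→0,3→0,4→0,j→1 1:t→1,3→1,4→1,j→2 2:t→2,3→2,4→3,j→2 3:t→3,3→4,4→3,j→3 4:t→4,3→5,4→4,j→4 5:t→5,3→6,4→5,j→5 6:t→6,3→6,4→6,j→6 [Hopcroft].
'jj4333': N↓-sim [12, 11, 8, 7, 6, 3, 1] end={s2} ∉↓L; 6/6 del acc.
1 words, ⪯-incomp.


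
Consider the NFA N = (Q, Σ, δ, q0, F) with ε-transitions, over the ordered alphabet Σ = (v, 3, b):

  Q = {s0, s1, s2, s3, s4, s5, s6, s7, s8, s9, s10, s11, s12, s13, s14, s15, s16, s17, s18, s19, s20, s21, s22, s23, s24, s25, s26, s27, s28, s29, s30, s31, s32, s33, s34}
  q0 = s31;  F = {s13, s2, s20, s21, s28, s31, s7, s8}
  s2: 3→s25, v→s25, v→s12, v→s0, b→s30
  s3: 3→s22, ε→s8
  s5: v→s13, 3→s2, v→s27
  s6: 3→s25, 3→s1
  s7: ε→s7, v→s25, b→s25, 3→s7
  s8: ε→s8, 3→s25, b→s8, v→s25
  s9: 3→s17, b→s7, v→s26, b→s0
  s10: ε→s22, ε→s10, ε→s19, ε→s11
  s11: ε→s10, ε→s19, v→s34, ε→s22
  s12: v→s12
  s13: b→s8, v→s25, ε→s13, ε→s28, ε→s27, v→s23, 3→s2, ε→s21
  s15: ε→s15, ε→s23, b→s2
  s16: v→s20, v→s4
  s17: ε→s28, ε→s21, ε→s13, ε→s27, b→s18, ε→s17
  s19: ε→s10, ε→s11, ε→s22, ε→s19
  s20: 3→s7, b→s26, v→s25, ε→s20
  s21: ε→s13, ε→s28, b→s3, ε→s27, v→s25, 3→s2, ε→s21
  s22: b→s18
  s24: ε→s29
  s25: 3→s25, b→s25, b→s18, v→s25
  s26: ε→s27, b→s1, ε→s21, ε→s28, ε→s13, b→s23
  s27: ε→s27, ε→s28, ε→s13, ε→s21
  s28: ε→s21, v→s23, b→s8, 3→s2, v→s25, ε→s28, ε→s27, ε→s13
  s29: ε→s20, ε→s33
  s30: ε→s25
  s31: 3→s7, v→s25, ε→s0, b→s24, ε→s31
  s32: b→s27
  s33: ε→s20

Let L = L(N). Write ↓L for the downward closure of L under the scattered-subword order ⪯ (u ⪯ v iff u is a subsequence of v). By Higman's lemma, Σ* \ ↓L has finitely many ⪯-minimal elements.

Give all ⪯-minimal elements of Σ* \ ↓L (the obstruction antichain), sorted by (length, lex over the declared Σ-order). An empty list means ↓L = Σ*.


|Q|=35, |F|=8, |δ|=101 (49 ε).
min D↑ (7 st, q0=0, F={1}): 0:v→1,3→2,b→3 1:v→1,3→1,b→1 2:v→1,3→2,b→1 3:v→1,3→2,b→4 4:v→1,3→5,b→6 5:v→1,3→1,b→1 6:v→1,3→1,b→6 [Hopcroft].
'v': N↓-sim [22, 5] end={s0,s12,s18,s23,s25} rej; 1/1 deletions ∈↓L.
'3b': run [22, 8, 3] end={s18,s25,s30} — reject; 2/2 del acc.
'bb33': run [22, 21, 16, 7, 2] end={s18,s25} ∉↓L; 4/4 deletions ∈↓L.
'bbb3': run [22, 21, 16, 8, 3] end={s18,s22,s25} — reject; 4/4 deletions ∈↓L.
4 words, ⪯-incomp.

Antichain: [v, 3b, bb33, bbb3].


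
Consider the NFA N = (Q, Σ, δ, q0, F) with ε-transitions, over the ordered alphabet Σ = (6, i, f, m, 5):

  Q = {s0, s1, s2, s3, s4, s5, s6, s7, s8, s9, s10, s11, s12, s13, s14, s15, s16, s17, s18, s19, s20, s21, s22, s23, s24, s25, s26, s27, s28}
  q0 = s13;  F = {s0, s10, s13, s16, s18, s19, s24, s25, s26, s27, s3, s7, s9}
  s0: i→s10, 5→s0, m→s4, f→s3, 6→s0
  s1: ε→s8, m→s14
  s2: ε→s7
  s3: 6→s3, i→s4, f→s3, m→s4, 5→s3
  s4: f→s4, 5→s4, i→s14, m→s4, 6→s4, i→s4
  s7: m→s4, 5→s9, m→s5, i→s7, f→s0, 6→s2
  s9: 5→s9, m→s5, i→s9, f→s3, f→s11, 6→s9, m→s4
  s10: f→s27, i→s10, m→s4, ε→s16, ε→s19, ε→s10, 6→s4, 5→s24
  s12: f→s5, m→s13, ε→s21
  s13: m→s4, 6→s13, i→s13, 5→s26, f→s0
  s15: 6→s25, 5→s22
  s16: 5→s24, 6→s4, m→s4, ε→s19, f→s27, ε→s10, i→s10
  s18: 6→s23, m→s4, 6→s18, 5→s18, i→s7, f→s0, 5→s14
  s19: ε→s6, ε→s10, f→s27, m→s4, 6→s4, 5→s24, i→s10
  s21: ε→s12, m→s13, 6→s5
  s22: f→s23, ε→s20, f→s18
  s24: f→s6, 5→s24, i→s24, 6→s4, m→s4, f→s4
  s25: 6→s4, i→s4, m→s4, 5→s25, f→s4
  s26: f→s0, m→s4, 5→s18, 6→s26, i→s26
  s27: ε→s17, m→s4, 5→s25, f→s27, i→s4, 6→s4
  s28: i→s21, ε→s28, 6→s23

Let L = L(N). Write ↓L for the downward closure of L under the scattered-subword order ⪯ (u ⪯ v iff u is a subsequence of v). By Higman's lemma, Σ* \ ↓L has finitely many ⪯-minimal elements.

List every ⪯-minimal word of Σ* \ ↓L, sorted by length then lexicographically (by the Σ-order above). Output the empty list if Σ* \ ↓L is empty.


min(Σ*\↓L) = [m, fi6, ffi, fi5f, 55i5fi].

|Q|=29, |F|=13, |δ|=102 (14 ε).
min D↑ (12 st, q0=0, F={2}): 0:6→0,i→0,f→1,m→2,5→3 1:6→1,i→4,f→5,m→2,5→1 2:6→2,i→2,f→2,m→2,5→2 3:6→3,i→3,f→1,m→2,5→6 4:6→2,i→4,f→7,m→2,5→8 5:6→5,i→2,f→5,m→2,5→5 6:6→6,i→9,f→1,m→2,5→6 7:6→2,i→2,f→7,m→2,5→10 8:6→2,i→8,f→2,m→2,5→8 9:6→9,i→9,f→1,m→2,5→11 10:6→2,i→2,f→2,m→2,5→10 11:6→11,i→11,f→5,m→2,5→11 (ε-aug+det+¬).
'm': |S_i|=[21, 3] end={s14,s4,s5} ∉↓L; 1/1 deletions ∈↓L.
'fi6': run [21, 13, 10, 2] end={s14,s4} ∉↓L; 3/3 single-dels accept.
'ffi': |S_i|=[21, 13, 7, 2] end={s14,s4} ∉↓L; 3/3 deletions ∈↓L.
'fi5f': |S_i|=[21, 13, 10, 5, 3] end={s14,s4,s6} rej; 4/4 deletions ∈↓L.
'55i5fi': N↓-sim [21, 20, 19, 17, 15, 8, 2] end={s14,s4} ∉↓L; 6/6 deletions ∈↓L.
5 minimals (antichain).


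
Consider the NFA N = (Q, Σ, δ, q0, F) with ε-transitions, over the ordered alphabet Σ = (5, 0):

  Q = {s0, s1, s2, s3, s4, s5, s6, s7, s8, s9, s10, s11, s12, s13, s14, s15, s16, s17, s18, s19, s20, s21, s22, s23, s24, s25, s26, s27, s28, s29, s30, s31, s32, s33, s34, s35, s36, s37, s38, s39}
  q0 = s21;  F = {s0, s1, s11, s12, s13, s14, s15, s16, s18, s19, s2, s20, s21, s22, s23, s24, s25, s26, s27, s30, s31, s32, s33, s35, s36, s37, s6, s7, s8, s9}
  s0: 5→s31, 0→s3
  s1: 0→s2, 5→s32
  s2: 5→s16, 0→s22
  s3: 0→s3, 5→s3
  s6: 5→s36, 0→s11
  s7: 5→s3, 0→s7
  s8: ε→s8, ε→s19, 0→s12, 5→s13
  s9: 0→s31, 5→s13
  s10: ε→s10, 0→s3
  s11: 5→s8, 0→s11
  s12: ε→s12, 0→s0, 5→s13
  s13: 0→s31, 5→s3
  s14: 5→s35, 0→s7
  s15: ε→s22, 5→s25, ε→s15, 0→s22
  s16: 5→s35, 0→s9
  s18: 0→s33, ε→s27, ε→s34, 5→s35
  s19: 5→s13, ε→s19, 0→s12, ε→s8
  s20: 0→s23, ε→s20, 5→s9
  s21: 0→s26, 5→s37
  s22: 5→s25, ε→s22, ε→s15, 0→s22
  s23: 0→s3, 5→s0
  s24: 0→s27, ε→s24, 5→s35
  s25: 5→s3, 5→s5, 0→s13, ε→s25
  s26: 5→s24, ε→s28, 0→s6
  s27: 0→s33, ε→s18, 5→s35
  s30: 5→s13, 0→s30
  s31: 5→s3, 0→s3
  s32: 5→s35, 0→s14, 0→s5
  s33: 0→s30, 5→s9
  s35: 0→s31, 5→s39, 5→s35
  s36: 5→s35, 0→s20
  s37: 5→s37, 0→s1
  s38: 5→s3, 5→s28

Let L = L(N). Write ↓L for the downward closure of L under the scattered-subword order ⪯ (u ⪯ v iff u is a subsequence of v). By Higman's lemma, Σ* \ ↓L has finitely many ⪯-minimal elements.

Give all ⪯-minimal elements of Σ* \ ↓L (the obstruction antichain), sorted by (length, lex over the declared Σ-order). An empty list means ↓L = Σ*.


|Q|=40, |F|=30, |δ|=85 (17 ε).
min D↑ (28 st, q0=0, F={22}): 0:5→1,0→2 1:5→1,0→3 2:5→4,0→5 3:5→6,0→7 4:5→8,0→9 5:5→10,0→11 6:5→8,0→12 7:5→13,0→14 8:5→8,0→15 9:5→8,0→16 10:5→8,0→17 11:5→18,0→11 12:5→8,0→19 13:5→8,0→20 14:5→21,0→14 15:5→22,0→22 16:5→20,0→23 17:5→20,0→24 18:5→25,0→26 19:5→22,0→19 20:5→25,0→15 21:5→22,0→25 22:5→22,0→22 23:5→25,0→23 24:5→27,0→22 25:5→22,0→15 26:5→25,0→27 27:5→15,0→22.
'05505': run [35, 33, 25, 8, 2, 1] end={s3} ∉↓L; 5/5 del acc.
'05500': run [35, 33, 25, 8, 2, 1] end={s3} rej; 5/5 deletions ∈↓L.
'505005': N↓-sim [35, 30, 25, 13, 9, 3, 1] end={s3} ∉↓L; 6/6 del acc.
'500055': |S_i|=[35, 30, 25, 18, 10, 5, 2] end={s3,s5} ∉↓L; 6/6 del acc.
'005000': N↓-sim [35, 33, 28, 16, 8, 4, 1] end={s3} ∉↓L; 6/6 del acc.
'000555': |S_i|=[35, 33, 28, 18, 10, 4, 1] end={s3} rej; 6/6 single-dels accept.
6 obstructions.

A = [05505, 05500, 505005, 500055, 005000, 000555].


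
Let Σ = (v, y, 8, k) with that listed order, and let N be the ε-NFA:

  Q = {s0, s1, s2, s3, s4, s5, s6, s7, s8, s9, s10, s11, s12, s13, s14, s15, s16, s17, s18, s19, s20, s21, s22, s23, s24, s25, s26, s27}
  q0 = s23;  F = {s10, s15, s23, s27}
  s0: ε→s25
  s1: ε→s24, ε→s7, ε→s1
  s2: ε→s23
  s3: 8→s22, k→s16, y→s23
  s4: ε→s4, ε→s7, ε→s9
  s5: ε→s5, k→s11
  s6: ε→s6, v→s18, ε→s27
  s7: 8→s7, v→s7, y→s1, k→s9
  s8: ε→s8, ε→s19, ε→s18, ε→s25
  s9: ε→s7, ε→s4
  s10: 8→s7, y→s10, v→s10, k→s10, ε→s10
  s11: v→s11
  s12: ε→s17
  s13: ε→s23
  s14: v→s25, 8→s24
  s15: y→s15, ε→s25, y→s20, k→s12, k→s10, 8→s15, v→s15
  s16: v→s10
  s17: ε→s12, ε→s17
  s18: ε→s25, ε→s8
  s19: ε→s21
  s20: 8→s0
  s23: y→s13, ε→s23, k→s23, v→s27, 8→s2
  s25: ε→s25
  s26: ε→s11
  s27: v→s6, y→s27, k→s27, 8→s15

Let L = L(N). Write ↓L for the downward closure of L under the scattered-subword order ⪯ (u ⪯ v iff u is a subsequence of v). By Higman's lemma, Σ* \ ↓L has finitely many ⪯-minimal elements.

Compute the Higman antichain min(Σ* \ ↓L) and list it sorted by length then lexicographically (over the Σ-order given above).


|Q|=28, |F|=4, |δ|=61 (29 ε).
min D↑ (5 st, q0=0, F={4}): 0:v→1,y→0,8→0,k→0 1:v→1,y→1,8→2,k→1 2:v→2,y→2,8→2,k→3 3:v→3,y→3,8→4,k→3 4:v→4,y→4,8→4,k→4 [Hopcroft].
'v8k8': N↓-sim [21, 18, 12, 8, 5] end={s1,s24,s4,s7,s9} ∉↓L; 4/4 del acc.
1 words, ⪯-incomp.

Antichain: [v8k8].
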